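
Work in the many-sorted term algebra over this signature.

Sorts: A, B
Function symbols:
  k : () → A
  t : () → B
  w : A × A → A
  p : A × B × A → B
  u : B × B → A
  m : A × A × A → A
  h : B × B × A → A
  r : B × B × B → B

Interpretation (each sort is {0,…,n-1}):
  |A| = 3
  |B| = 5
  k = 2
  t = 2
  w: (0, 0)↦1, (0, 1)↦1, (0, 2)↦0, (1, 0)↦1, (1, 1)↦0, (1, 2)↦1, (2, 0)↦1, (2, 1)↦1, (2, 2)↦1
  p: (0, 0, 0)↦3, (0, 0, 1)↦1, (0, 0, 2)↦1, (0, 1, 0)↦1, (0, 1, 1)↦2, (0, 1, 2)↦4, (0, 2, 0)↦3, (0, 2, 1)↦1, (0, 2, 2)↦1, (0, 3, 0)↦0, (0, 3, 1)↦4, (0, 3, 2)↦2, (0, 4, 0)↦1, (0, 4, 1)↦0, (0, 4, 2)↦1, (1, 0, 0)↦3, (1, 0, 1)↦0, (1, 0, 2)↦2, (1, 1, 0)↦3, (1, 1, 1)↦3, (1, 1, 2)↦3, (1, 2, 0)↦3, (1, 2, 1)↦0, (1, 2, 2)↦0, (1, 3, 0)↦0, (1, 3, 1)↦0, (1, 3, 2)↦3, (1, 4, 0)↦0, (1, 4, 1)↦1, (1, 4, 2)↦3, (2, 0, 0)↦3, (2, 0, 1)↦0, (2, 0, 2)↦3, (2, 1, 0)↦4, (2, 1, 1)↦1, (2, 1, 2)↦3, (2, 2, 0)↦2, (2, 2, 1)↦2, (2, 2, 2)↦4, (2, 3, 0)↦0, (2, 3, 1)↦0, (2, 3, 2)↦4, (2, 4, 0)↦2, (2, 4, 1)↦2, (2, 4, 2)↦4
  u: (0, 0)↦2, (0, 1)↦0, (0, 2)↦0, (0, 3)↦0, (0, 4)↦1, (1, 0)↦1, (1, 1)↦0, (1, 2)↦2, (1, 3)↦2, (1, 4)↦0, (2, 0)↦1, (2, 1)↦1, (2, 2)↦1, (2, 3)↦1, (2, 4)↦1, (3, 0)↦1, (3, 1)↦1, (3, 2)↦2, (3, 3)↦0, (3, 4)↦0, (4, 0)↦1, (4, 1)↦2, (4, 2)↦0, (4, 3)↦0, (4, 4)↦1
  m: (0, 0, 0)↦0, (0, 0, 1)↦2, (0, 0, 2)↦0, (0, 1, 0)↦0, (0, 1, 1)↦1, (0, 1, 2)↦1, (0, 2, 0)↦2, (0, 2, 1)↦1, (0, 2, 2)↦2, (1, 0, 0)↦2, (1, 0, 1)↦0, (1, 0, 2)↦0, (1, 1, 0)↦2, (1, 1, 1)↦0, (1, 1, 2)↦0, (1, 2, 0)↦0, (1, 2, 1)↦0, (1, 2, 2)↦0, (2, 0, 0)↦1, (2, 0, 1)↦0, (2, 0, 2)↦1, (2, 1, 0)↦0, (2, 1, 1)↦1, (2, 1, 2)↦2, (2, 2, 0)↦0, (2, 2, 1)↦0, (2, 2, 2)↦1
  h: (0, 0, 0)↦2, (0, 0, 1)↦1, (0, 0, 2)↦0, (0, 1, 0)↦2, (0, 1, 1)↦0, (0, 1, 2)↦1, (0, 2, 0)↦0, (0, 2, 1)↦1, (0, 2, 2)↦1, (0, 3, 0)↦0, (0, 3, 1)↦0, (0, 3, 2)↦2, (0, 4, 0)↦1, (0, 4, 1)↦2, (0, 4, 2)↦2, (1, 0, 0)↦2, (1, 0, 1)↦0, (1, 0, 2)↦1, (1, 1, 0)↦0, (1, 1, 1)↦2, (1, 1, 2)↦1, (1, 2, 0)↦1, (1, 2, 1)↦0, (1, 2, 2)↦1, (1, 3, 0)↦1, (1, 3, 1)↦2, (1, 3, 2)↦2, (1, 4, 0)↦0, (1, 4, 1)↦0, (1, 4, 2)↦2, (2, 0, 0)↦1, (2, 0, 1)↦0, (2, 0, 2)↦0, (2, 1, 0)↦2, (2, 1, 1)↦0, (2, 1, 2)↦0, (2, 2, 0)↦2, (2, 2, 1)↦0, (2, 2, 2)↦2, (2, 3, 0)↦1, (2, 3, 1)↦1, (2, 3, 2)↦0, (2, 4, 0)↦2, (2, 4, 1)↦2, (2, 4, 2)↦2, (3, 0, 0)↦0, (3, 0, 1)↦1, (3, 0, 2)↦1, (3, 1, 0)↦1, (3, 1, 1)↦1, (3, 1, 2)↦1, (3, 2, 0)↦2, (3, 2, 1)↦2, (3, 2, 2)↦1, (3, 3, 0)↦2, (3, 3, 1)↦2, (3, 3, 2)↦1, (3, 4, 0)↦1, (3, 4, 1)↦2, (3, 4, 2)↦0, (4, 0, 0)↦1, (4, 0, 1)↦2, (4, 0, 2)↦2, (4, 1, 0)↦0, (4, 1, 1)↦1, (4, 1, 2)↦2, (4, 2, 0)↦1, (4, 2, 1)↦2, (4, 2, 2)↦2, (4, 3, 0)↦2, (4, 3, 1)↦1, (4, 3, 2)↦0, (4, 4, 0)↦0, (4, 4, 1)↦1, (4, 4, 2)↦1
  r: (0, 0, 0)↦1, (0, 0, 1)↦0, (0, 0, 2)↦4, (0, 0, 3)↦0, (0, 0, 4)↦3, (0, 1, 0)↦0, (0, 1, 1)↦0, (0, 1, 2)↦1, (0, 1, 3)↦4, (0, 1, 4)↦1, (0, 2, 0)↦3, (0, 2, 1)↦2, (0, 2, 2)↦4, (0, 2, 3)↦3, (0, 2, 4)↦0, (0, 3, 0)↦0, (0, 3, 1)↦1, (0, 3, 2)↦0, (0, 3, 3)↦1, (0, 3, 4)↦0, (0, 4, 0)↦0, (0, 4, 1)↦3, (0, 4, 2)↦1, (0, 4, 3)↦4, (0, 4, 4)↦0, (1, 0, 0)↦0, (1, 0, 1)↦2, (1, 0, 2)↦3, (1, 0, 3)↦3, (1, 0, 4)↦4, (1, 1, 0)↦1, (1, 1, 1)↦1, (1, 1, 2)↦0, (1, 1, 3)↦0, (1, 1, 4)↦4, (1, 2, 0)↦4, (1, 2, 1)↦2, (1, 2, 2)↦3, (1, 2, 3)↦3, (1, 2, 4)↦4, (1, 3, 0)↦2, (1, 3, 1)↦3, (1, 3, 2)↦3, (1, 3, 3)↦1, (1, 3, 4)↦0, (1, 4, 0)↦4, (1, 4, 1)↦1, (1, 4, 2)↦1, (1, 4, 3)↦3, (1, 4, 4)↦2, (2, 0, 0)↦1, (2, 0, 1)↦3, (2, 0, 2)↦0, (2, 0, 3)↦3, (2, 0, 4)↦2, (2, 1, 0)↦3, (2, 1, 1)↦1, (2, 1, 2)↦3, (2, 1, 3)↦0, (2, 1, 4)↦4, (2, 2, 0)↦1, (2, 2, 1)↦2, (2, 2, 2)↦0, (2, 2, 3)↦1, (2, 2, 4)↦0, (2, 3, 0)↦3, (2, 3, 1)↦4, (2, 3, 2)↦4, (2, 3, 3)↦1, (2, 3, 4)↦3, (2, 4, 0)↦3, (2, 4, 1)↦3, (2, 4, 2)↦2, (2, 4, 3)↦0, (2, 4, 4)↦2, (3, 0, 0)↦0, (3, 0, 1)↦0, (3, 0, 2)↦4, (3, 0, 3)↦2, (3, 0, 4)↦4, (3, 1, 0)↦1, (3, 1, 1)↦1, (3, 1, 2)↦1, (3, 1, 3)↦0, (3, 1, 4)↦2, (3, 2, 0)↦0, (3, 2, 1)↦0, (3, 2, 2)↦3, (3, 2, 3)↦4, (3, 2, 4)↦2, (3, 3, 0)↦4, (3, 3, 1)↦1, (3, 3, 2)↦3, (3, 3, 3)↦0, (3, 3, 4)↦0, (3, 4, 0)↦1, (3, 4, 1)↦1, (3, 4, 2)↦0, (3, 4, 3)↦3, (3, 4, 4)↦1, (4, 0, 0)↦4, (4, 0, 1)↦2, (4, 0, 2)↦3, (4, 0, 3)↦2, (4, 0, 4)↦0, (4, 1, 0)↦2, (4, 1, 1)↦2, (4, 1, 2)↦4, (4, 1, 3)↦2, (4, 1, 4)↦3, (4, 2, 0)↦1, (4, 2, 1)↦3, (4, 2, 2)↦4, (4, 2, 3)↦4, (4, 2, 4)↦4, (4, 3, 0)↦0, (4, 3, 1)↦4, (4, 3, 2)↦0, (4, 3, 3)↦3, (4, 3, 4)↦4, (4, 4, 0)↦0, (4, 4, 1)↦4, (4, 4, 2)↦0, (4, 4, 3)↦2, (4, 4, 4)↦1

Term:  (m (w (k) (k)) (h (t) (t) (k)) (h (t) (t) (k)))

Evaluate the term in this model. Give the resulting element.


  k = 2
  k = 2
  (w (k) (k)) = w(2, 2) = 1
  t = 2
  t = 2
  k = 2
  (h (t) (t) (k)) = h(2, 2, 2) = 2
  t = 2
  t = 2
  k = 2
  (h (t) (t) (k)) = h(2, 2, 2) = 2
  (m (w (k) (k)) (h (t) (t) (k)) (h (t) (t) (k))) = m(1, 2, 2) = 0

value = 0


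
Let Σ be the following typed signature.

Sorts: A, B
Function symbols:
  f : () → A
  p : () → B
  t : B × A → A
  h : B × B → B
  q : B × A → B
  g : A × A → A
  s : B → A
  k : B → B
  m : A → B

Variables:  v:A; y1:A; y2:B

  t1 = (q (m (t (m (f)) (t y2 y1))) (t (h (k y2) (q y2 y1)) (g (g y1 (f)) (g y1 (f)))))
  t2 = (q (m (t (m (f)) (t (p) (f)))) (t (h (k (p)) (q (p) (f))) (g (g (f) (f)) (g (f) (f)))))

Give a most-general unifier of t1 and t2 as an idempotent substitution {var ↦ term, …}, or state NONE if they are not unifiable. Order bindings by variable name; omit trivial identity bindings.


{y1 ↦ (f), y2 ↦ (p)}


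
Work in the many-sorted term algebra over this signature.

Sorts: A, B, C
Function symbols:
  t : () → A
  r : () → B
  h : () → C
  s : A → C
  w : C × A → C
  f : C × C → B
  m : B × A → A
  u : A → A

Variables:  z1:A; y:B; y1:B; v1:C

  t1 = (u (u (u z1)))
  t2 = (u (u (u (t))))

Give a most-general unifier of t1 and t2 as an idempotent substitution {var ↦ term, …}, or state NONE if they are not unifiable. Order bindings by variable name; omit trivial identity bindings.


{z1 ↦ (t)}


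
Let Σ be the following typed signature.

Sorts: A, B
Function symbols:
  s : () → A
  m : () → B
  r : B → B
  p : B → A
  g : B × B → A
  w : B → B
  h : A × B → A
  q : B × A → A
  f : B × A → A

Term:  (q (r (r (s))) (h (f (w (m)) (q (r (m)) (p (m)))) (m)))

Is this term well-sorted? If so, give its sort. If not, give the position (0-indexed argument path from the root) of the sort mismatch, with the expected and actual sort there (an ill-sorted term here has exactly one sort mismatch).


ill-sorted at position [0, 0, 0]: expected B, got A

      (s) : A
    (r (s)) : ✗ arg 0 at [0, 0, 0] has sort A, expected B
        (m) : B
      (w (m)) : B
          (m) : B
        (r (m)) : B
          (m) : B
        (p (m)) : A
      (q (r (m)) (p (m))) : A
    (f (w (m)) (q (r (m)) (p (m)))) : A
    (m) : B
  (h (f (w (m)) (q (r (m)) (p (m)))) (m)) : A


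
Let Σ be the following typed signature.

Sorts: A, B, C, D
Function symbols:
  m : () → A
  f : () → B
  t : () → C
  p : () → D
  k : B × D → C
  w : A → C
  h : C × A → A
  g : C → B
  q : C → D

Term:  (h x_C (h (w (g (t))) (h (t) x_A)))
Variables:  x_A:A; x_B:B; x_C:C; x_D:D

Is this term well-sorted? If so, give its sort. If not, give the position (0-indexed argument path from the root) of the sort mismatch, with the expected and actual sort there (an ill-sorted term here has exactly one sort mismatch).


  x_C : C
        (t) : C
      (g (t)) : B
    (w (g (t))) : ✗ arg 0 at [1, 0, 0] has sort B, expected A
      (t) : C
      x_A : A
    (h (t) x_A) : A

ill-sorted at position [1, 0, 0]: expected A, got B


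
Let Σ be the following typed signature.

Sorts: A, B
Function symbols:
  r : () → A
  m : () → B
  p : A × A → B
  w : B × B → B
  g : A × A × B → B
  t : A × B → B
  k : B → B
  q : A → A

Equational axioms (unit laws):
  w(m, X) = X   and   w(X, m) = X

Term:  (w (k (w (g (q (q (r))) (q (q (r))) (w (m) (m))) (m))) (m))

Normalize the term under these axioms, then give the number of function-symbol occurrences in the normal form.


1. (w (k (w (g (q (q (r))) (q (q (r))) (w (m) (m))) (m))) (m))  →  (k (w (g (q (q (r))) (q (q (r))) (w (m) (m))) (m)))
2. (k (w (g (q (q (r))) (q (q (r))) (w (m) (m))) (m)))  →  (k (g (q (q (r))) (q (q (r))) (w (m) (m))))
3. (k (g (q (q (r))) (q (q (r))) (w (m) (m))))  →  (k (g (q (q (r))) (q (q (r))) (m)))
normal form: (k (g (q (q (r))) (q (q (r))) (m)))

size = 9


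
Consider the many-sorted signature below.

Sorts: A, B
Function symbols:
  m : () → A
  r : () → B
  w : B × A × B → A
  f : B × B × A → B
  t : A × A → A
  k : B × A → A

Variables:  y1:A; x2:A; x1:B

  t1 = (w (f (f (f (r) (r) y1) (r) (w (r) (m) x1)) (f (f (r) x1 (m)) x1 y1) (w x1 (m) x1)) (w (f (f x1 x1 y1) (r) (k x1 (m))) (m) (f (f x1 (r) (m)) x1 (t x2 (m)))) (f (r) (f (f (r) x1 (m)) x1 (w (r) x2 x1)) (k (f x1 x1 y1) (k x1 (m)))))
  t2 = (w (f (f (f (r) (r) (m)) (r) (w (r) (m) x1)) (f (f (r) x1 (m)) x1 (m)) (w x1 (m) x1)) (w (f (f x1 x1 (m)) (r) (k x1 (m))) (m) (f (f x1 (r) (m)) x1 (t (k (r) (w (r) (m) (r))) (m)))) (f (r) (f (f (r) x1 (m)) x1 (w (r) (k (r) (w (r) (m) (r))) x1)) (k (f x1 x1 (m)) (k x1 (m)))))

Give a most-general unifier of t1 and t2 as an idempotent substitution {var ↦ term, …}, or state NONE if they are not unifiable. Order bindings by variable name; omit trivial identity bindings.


{x2 ↦ (k (r) (w (r) (m) (r))), y1 ↦ (m)}


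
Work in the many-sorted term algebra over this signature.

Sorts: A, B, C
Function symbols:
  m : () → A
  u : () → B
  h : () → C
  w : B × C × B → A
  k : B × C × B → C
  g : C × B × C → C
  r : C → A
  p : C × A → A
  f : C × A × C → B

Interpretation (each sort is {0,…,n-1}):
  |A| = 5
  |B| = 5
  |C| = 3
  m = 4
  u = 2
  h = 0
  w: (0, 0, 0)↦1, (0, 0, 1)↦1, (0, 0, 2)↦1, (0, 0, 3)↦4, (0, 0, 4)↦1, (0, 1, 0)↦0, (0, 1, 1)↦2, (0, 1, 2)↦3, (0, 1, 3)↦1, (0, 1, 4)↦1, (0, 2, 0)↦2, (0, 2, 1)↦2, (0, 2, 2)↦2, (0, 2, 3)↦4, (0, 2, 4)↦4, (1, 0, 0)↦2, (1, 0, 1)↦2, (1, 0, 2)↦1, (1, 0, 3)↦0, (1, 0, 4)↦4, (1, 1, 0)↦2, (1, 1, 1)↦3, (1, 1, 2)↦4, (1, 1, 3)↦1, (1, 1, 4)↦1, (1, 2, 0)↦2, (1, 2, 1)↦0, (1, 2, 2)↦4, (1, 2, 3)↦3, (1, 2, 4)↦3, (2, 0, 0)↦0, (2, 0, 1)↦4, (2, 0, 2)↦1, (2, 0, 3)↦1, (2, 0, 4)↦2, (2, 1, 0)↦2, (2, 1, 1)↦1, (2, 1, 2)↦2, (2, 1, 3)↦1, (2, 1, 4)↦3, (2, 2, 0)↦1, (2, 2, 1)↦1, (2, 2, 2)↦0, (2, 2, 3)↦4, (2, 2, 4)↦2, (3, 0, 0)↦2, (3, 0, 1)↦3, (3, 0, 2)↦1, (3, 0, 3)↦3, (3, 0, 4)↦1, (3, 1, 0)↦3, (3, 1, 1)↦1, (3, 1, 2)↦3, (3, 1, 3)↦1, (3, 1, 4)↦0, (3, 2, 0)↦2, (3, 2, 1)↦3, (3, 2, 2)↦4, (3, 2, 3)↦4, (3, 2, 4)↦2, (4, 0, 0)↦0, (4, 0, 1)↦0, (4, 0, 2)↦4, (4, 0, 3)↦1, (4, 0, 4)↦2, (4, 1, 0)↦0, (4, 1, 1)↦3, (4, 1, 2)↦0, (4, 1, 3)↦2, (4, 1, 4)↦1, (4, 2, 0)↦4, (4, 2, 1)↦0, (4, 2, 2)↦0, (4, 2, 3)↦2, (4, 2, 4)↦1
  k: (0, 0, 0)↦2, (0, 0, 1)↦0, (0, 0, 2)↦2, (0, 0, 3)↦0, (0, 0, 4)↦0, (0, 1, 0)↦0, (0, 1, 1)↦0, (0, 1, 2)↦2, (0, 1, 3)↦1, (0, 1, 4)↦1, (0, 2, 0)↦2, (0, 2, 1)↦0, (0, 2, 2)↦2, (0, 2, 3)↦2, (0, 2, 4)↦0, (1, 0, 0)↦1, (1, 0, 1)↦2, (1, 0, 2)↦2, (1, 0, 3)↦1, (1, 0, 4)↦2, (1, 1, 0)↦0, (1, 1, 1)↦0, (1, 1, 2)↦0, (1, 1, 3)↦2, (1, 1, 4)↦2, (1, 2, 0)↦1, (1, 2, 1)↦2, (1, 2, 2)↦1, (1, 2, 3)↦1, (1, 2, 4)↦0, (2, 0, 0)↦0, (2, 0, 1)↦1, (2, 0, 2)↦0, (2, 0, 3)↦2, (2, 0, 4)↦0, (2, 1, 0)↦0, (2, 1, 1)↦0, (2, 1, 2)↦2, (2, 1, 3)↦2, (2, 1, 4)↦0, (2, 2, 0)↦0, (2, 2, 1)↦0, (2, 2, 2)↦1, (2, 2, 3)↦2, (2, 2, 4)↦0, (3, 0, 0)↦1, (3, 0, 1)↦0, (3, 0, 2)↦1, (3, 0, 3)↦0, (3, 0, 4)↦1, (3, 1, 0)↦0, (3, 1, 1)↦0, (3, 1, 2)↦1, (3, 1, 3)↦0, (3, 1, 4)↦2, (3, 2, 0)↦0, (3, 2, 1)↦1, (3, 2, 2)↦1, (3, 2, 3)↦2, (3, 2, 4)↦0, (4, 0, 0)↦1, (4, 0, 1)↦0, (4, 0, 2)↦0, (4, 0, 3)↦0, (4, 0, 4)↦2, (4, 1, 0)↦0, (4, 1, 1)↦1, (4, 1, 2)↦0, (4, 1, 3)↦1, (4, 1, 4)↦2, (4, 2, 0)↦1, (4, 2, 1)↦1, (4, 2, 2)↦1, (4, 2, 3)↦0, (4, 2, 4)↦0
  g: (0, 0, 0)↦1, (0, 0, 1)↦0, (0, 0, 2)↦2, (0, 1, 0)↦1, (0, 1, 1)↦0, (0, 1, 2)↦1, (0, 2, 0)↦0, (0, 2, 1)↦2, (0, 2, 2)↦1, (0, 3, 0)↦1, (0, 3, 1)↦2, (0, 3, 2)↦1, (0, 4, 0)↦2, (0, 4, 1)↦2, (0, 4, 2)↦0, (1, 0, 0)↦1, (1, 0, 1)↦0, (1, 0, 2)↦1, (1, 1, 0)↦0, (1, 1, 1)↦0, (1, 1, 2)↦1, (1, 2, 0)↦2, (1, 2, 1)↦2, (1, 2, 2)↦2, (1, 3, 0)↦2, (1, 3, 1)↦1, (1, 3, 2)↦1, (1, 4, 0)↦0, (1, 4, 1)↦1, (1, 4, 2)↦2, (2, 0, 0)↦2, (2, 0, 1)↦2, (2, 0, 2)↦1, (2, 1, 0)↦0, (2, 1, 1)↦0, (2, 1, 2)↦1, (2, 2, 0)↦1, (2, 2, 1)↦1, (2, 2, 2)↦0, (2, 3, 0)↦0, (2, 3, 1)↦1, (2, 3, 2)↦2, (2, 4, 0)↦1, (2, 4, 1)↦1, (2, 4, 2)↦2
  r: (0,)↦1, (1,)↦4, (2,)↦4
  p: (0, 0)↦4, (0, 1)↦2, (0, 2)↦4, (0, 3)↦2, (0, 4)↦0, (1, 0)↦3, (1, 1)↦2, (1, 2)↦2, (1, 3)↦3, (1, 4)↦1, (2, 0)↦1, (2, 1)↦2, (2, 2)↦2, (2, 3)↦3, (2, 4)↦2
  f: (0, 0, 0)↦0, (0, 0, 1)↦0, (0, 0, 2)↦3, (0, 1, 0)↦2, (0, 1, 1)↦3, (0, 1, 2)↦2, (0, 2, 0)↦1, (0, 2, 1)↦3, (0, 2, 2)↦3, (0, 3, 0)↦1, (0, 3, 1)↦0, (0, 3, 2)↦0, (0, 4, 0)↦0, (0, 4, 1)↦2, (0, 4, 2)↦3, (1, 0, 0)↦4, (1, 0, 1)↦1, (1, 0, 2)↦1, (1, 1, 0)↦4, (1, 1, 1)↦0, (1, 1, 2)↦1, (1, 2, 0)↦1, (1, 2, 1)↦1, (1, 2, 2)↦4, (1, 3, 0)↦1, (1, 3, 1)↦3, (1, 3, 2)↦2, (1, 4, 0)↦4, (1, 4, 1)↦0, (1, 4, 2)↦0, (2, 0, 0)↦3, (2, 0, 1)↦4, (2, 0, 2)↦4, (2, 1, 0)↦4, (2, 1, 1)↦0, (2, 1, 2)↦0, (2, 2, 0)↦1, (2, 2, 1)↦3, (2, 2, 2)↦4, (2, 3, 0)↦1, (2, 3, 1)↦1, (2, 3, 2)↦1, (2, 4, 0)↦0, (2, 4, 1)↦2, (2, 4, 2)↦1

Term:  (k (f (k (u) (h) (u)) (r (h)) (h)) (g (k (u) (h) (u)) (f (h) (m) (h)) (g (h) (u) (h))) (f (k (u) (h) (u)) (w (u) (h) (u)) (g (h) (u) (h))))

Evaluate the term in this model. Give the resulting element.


  u = 2
  h = 0
  u = 2
  (k (u) (h) (u)) = k(2, 0, 2) = 0
  h = 0
  (r (h)) = r(0,) = 1
  h = 0
  (f (k (u) (h) (u)) (r (h)) (h)) = f(0, 1, 0) = 2
  u = 2
  h = 0
  u = 2
  (k (u) (h) (u)) = k(2, 0, 2) = 0
  h = 0
  m = 4
  h = 0
  (f (h) (m) (h)) = f(0, 4, 0) = 0
  h = 0
  u = 2
  h = 0
  (g (h) (u) (h)) = g(0, 2, 0) = 0
  (g (k (u) (h) (u)) (f (h) (m) (h)) (g (h) (u) (h))) = g(0, 0, 0) = 1
  u = 2
  h = 0
  u = 2
  (k (u) (h) (u)) = k(2, 0, 2) = 0
  u = 2
  h = 0
  u = 2
  (w (u) (h) (u)) = w(2, 0, 2) = 1
  h = 0
  u = 2
  h = 0
  (g (h) (u) (h)) = g(0, 2, 0) = 0
  (f (k (u) (h) (u)) (w (u) (h) (u)) (g (h) (u) (h))) = f(0, 1, 0) = 2
  (k (f (k (u) (h) (u)) (r (h)) (h)) (g (k (u) (h) (u)) (f (h) (m) (h)) (g (h) (u) (h))) (f (k (u) (h) (u)) (w (u) (h) (u)) (g (h) (u) (h)))) = k(2, 1, 2) = 2

value = 2


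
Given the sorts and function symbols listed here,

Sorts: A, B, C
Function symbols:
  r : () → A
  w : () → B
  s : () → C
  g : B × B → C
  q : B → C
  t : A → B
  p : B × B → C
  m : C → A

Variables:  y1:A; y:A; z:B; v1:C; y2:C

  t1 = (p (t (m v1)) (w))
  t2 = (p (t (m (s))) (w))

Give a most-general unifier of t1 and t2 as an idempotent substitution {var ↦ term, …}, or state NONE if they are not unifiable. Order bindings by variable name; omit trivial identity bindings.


{v1 ↦ (s)}


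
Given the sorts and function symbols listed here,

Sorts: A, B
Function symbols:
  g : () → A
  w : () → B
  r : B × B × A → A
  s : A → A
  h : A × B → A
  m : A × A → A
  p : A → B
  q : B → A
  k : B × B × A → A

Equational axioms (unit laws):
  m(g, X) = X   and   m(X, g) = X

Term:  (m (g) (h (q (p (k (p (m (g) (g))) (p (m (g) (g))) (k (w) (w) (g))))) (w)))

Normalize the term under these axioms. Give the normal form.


1. (m (g) (h (q (p (k (p (m (g) (g))) (p (m (g) (g))) (k (w) (w) (g))))) (w)))  →  (h (q (p (k (p (m (g) (g))) (p (m (g) (g))) (k (w) (w) (g))))) (w))
2. (h (q (p (k (p (m (g) (g))) (p (m (g) (g))) (k (w) (w) (g))))) (w))  →  (h (q (p (k (p (g)) (p (m (g) (g))) (k (w) (w) (g))))) (w))
3. (h (q (p (k (p (g)) (p (m (g) (g))) (k (w) (w) (g))))) (w))  →  (h (q (p (k (p (g)) (p (g)) (k (w) (w) (g))))) (w))

normal form = (h (q (p (k (p (g)) (p (g)) (k (w) (w) (g))))) (w))


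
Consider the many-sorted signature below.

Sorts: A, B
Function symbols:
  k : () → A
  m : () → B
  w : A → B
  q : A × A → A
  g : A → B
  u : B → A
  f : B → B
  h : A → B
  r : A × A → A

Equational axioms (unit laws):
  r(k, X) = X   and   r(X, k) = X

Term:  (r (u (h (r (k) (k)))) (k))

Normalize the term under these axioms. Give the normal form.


1. (r (u (h (r (k) (k)))) (k))  →  (u (h (r (k) (k))))
2. (u (h (r (k) (k))))  →  (u (h (k)))

normal form = (u (h (k)))


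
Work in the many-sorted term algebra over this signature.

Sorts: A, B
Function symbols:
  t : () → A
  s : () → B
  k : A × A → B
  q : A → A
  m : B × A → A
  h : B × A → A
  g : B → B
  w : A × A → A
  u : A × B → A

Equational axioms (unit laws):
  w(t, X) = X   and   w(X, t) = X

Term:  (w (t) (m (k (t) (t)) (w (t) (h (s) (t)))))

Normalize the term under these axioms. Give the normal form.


normal form = (m (k (t) (t)) (h (s) (t)))

1. (w (t) (m (k (t) (t)) (w (t) (h (s) (t)))))  →  (m (k (t) (t)) (w (t) (h (s) (t))))
2. (m (k (t) (t)) (w (t) (h (s) (t))))  →  (m (k (t) (t)) (h (s) (t)))


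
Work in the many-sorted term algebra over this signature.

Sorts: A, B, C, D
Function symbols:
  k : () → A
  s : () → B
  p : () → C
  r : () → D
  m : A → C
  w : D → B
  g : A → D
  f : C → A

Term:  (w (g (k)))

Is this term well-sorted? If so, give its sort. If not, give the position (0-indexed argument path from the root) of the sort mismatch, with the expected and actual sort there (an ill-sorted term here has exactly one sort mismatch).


well-sorted; sort = B

    (k) : A
  (g (k)) : D
(w (g (k))) : B


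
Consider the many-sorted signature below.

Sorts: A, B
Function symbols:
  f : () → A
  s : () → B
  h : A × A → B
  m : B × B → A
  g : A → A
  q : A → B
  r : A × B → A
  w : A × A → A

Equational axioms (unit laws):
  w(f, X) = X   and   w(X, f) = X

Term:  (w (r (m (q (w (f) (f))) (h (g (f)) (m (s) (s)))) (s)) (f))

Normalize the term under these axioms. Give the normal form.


normal form = (r (m (q (f)) (h (g (f)) (m (s) (s)))) (s))

1. (w (r (m (q (w (f) (f))) (h (g (f)) (m (s) (s)))) (s)) (f))  →  (r (m (q (w (f) (f))) (h (g (f)) (m (s) (s)))) (s))
2. (r (m (q (w (f) (f))) (h (g (f)) (m (s) (s)))) (s))  →  (r (m (q (f)) (h (g (f)) (m (s) (s)))) (s))


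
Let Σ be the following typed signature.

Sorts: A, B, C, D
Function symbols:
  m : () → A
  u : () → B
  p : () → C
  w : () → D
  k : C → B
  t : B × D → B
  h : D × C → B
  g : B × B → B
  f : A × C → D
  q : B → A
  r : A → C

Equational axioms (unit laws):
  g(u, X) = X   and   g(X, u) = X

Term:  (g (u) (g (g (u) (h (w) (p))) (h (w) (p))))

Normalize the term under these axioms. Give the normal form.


normal form = (g (h (w) (p)) (h (w) (p)))

1. (g (u) (g (g (u) (h (w) (p))) (h (w) (p))))  →  (g (g (u) (h (w) (p))) (h (w) (p)))
2. (g (g (u) (h (w) (p))) (h (w) (p)))  →  (g (h (w) (p)) (h (w) (p)))


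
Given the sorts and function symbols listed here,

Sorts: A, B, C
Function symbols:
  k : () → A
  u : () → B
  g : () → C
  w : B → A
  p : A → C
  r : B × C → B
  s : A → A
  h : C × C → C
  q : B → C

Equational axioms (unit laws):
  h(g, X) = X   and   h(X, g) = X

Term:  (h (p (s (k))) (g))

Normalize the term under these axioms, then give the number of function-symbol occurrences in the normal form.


size = 3

1. (h (p (s (k))) (g))  →  (p (s (k)))
normal form: (p (s (k)))


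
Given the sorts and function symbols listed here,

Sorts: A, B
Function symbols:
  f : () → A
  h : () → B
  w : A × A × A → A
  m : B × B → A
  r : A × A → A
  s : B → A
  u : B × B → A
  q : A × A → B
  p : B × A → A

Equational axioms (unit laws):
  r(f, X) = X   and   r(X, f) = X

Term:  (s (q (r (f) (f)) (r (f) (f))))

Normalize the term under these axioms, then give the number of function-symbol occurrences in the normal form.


size = 4

1. (s (q (r (f) (f)) (r (f) (f))))  →  (s (q (f) (r (f) (f))))
2. (s (q (f) (r (f) (f))))  →  (s (q (f) (f)))
normal form: (s (q (f) (f)))


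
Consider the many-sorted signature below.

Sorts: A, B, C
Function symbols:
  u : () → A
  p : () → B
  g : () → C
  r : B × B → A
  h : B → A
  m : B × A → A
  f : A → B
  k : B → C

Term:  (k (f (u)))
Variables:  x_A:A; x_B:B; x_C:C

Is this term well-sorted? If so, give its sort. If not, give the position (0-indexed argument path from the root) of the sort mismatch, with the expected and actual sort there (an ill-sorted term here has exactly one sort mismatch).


well-sorted; sort = C

    (u) : A
  (f (u)) : B
(k (f (u))) : C


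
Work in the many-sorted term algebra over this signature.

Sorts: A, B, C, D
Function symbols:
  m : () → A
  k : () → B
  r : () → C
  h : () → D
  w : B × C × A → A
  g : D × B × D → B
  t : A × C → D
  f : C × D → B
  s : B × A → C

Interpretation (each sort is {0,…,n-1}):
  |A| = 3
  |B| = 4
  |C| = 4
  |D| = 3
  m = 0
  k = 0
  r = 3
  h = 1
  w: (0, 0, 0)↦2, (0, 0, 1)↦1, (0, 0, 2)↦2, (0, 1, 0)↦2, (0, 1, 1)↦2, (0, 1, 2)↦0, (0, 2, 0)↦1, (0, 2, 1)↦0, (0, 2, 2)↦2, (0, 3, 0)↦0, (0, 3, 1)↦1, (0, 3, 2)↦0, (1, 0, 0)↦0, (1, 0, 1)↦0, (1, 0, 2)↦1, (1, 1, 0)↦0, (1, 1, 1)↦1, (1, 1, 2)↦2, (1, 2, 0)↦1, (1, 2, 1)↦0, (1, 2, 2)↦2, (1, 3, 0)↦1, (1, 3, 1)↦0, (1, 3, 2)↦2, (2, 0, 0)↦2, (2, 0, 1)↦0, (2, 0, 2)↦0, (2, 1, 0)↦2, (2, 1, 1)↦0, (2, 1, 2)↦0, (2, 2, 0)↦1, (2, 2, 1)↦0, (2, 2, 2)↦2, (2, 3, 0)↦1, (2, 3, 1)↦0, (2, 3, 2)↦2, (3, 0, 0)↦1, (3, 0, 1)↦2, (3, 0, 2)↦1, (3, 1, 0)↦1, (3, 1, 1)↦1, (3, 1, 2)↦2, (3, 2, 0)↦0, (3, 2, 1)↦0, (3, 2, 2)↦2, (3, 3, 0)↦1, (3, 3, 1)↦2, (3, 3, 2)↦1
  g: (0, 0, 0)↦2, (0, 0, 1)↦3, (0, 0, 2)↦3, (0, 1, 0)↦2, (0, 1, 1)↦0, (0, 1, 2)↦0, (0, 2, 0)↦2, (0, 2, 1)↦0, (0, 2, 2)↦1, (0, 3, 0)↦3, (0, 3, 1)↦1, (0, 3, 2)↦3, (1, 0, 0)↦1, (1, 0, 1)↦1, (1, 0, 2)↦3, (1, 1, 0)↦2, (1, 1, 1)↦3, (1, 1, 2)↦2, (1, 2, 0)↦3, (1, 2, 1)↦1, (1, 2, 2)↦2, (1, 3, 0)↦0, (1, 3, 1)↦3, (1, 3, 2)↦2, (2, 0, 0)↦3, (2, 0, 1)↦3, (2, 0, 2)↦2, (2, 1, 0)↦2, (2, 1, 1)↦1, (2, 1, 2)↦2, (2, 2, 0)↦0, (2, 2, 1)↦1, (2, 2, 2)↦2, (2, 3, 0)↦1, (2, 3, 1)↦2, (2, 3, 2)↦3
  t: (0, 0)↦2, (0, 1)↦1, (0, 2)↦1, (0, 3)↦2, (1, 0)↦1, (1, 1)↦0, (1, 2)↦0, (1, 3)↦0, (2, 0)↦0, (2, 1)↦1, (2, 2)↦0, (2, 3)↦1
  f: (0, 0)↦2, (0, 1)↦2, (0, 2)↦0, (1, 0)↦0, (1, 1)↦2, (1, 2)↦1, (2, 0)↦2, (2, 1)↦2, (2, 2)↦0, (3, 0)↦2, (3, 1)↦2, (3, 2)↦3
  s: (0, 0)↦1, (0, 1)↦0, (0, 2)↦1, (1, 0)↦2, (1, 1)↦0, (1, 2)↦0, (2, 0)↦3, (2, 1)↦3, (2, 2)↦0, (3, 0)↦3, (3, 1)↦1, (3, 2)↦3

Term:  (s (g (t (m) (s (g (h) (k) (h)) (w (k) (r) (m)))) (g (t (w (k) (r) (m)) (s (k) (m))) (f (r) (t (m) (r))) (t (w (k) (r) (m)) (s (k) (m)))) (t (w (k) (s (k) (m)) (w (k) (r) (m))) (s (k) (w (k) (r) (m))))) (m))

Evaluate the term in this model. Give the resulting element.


  m = 0
  h = 1
  k = 0
  h = 1
  (g (h) (k) (h)) = g(1, 0, 1) = 1
  k = 0
  r = 3
  m = 0
  (w (k) (r) (m)) = w(0, 3, 0) = 0
  (s (g (h) (k) (h)) (w (k) (r) (m))) = s(1, 0) = 2
  (t (m) (s (g (h) (k) (h)) (w (k) (r) (m)))) = t(0, 2) = 1
  k = 0
  r = 3
  m = 0
  (w (k) (r) (m)) = w(0, 3, 0) = 0
  k = 0
  m = 0
  (s (k) (m)) = s(0, 0) = 1
  (t (w (k) (r) (m)) (s (k) (m))) = t(0, 1) = 1
  r = 3
  m = 0
  r = 3
  (t (m) (r)) = t(0, 3) = 2
  (f (r) (t (m) (r))) = f(3, 2) = 3
  k = 0
  r = 3
  m = 0
  (w (k) (r) (m)) = w(0, 3, 0) = 0
  k = 0
  m = 0
  (s (k) (m)) = s(0, 0) = 1
  (t (w (k) (r) (m)) (s (k) (m))) = t(0, 1) = 1
  (g (t (w (k) (r) (m)) (s (k) (m))) (f (r) (t (m) (r))) (t (w (k) (r) (m)) (s (k) (m)))) = g(1, 3, 1) = 3
  k = 0
  k = 0
  m = 0
  (s (k) (m)) = s(0, 0) = 1
  k = 0
  r = 3
  m = 0
  (w (k) (r) (m)) = w(0, 3, 0) = 0
  (w (k) (s (k) (m)) (w (k) (r) (m))) = w(0, 1, 0) = 2
  k = 0
  k = 0
  r = 3
  m = 0
  (w (k) (r) (m)) = w(0, 3, 0) = 0
  (s (k) (w (k) (r) (m))) = s(0, 0) = 1
  (t (w (k) (s (k) (m)) (w (k) (r) (m))) (s (k) (w (k) (r) (m)))) = t(2, 1) = 1
  (g (t (m) (s (g (h) (k) (h)) (w (k) (r) (m)))) (g (t (w (k) (r) (m)) (s (k) (m))) (f (r) (t (m) (r))) (t (w (k) (r) (m)) (s (k) (m)))) (t (w (k) (s (k) (m)) (w (k) (r) (m))) (s (k) (w (k) (r) (m))))) = g(1, 3, 1) = 3
  m = 0
  (s (g (t (m) (s (g (h) (k) (h)) (w (k) (r) (m)))) (g (t (w (k) (r) (m)) (s (k) (m))) (f (r) (t (m) (r))) (t (w (k) (r) (m)) (s (k) (m)))) (t (w (k) (s (k) (m)) (w (k) (r) (m))) (s (k) (w (k) (r) (m))))) (m)) = s(3, 0) = 3

value = 3


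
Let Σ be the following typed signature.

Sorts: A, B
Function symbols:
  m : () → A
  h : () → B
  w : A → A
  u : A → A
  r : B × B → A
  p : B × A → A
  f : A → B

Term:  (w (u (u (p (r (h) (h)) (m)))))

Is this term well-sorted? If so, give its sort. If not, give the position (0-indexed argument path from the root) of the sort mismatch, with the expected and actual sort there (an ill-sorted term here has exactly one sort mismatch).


          (h) : B
          (h) : B
        (r (h) (h)) : A
        (m) : A
      (p (r (h) (h)) (m)) : ✗ arg 0 at [0, 0, 0, 0] has sort A, expected B

ill-sorted at position [0, 0, 0, 0]: expected B, got A


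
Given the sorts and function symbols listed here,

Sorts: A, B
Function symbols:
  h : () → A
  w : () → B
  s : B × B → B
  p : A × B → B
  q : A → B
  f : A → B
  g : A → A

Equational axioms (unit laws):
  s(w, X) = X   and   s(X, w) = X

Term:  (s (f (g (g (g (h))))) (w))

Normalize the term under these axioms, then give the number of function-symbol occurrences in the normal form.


size = 5

1. (s (f (g (g (g (h))))) (w))  →  (f (g (g (g (h)))))
normal form: (f (g (g (g (h)))))


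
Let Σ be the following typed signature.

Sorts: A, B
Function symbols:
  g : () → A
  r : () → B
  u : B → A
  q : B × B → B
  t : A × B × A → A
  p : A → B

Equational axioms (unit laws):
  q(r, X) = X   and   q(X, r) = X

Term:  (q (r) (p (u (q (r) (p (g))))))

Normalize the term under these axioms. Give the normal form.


normal form = (p (u (p (g))))

1. (q (r) (p (u (q (r) (p (g))))))  →  (p (u (q (r) (p (g)))))
2. (p (u (q (r) (p (g)))))  →  (p (u (p (g))))


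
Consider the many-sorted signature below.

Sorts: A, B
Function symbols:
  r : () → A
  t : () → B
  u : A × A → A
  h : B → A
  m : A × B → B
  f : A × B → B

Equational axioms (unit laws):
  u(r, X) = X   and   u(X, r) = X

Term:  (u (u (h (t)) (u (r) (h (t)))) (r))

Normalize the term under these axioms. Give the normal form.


1. (u (u (h (t)) (u (r) (h (t)))) (r))  →  (u (h (t)) (u (r) (h (t))))
2. (u (h (t)) (u (r) (h (t))))  →  (u (h (t)) (h (t)))

normal form = (u (h (t)) (h (t)))


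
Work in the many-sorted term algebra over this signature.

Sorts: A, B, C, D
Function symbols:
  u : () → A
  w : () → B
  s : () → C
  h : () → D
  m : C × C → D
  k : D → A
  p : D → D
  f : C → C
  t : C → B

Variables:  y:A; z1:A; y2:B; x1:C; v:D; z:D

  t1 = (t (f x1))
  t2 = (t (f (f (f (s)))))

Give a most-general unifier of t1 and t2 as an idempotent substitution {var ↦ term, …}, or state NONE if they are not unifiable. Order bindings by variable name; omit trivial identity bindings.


{x1 ↦ (f (f (s)))}


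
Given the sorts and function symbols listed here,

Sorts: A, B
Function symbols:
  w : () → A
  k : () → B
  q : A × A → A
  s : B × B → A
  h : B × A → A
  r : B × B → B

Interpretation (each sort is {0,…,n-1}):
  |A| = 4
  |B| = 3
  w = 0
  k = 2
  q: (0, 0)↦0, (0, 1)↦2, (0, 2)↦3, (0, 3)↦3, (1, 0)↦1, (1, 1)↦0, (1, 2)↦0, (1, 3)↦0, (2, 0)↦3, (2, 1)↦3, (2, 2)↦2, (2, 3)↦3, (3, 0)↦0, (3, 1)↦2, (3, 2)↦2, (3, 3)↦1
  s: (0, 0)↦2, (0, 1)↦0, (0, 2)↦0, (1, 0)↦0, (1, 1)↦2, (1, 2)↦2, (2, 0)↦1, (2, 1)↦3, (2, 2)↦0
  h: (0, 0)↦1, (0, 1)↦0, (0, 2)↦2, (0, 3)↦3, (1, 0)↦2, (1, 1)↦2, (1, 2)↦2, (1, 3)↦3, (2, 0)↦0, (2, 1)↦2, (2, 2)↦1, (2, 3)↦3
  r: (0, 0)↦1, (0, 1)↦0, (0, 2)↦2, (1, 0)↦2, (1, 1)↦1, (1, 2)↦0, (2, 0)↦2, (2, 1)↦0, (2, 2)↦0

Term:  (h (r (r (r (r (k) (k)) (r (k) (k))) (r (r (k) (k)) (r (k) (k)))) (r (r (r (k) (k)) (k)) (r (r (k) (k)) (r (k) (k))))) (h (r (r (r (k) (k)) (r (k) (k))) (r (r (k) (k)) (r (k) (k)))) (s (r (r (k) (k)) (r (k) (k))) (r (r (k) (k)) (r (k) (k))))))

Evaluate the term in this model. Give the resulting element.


value = 1

  k = 2
  k = 2
  (r (k) (k)) = r(2, 2) = 0
  k = 2
  k = 2
  (r (k) (k)) = r(2, 2) = 0
  (r (r (k) (k)) (r (k) (k))) = r(0, 0) = 1
  k = 2
  k = 2
  (r (k) (k)) = r(2, 2) = 0
  k = 2
  k = 2
  (r (k) (k)) = r(2, 2) = 0
  (r (r (k) (k)) (r (k) (k))) = r(0, 0) = 1
  (r (r (r (k) (k)) (r (k) (k))) (r (r (k) (k)) (r (k) (k)))) = r(1, 1) = 1
  k = 2
  k = 2
  (r (k) (k)) = r(2, 2) = 0
  k = 2
  (r (r (k) (k)) (k)) = r(0, 2) = 2
  k = 2
  k = 2
  (r (k) (k)) = r(2, 2) = 0
  k = 2
  k = 2
  (r (k) (k)) = r(2, 2) = 0
  (r (r (k) (k)) (r (k) (k))) = r(0, 0) = 1
  (r (r (r (k) (k)) (k)) (r (r (k) (k)) (r (k) (k)))) = r(2, 1) = 0
  (r (r (r (r (k) (k)) (r (k) (k))) (r (r (k) (k)) (r (k) (k)))) (r (r (r (k) (k)) (k)) (r (r (k) (k)) (r (k) (k))))) = r(1, 0) = 2
  k = 2
  k = 2
  (r (k) (k)) = r(2, 2) = 0
  k = 2
  k = 2
  (r (k) (k)) = r(2, 2) = 0
  (r (r (k) (k)) (r (k) (k))) = r(0, 0) = 1
  k = 2
  k = 2
  (r (k) (k)) = r(2, 2) = 0
  k = 2
  k = 2
  (r (k) (k)) = r(2, 2) = 0
  (r (r (k) (k)) (r (k) (k))) = r(0, 0) = 1
  (r (r (r (k) (k)) (r (k) (k))) (r (r (k) (k)) (r (k) (k)))) = r(1, 1) = 1
  k = 2
  k = 2
  (r (k) (k)) = r(2, 2) = 0
  k = 2
  k = 2
  (r (k) (k)) = r(2, 2) = 0
  (r (r (k) (k)) (r (k) (k))) = r(0, 0) = 1
  k = 2
  k = 2
  (r (k) (k)) = r(2, 2) = 0
  k = 2
  k = 2
  (r (k) (k)) = r(2, 2) = 0
  (r (r (k) (k)) (r (k) (k))) = r(0, 0) = 1
  (s (r (r (k) (k)) (r (k) (k))) (r (r (k) (k)) (r (k) (k)))) = s(1, 1) = 2
  (h (r (r (r (k) (k)) (r (k) (k))) (r (r (k) (k)) (r (k) (k)))) (s (r (r (k) (k)) (r (k) (k))) (r (r (k) (k)) (r (k) (k))))) = h(1, 2) = 2
  (h (r (r (r (r (k) (k)) (r (k) (k))) (r (r (k) (k)) (r (k) (k)))) (r (r (r (k) (k)) (k)) (r (r (k) (k)) (r (k) (k))))) (h (r (r (r (k) (k)) (r (k) (k))) (r (r (k) (k)) (r (k) (k)))) (s (r (r (k) (k)) (r (k) (k))) (r (r (k) (k)) (r (k) (k)))))) = h(2, 2) = 1


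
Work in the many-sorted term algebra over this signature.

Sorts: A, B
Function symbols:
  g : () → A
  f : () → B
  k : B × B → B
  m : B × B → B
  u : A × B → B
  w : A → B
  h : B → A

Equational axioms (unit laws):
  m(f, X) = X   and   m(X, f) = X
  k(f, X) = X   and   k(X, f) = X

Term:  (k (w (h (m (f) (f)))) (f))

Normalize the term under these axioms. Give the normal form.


normal form = (w (h (f)))

1. (k (w (h (m (f) (f)))) (f))  →  (w (h (m (f) (f))))
2. (w (h (m (f) (f))))  →  (w (h (f)))


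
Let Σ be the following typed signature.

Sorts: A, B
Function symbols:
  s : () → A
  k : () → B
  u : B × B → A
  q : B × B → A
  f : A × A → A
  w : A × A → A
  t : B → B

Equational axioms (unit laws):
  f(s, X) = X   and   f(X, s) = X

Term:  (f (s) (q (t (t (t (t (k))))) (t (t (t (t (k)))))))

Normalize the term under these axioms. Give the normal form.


normal form = (q (t (t (t (t (k))))) (t (t (t (t (k))))))

1. (f (s) (q (t (t (t (t (k))))) (t (t (t (t (k)))))))  →  (q (t (t (t (t (k))))) (t (t (t (t (k))))))


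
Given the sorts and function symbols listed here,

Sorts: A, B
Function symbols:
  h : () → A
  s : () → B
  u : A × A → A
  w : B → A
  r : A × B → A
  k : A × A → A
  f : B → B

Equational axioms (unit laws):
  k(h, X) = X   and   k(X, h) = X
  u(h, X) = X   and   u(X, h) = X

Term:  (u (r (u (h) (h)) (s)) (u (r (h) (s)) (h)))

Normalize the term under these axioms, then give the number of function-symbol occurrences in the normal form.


size = 7

1. (u (r (u (h) (h)) (s)) (u (r (h) (s)) (h)))  →  (u (r (h) (s)) (u (r (h) (s)) (h)))
2. (u (r (h) (s)) (u (r (h) (s)) (h)))  →  (u (r (h) (s)) (r (h) (s)))
normal form: (u (r (h) (s)) (r (h) (s)))


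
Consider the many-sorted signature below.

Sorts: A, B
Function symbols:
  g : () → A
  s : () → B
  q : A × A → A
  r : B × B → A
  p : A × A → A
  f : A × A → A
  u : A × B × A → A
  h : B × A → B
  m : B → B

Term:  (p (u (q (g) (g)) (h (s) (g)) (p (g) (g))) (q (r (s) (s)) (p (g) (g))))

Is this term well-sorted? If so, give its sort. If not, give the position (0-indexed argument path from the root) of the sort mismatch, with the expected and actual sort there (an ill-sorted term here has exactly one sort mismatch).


      (g) : A
      (g) : A
    (q (g) (g)) : A
      (s) : B
      (g) : A
    (h (s) (g)) : B
      (g) : A
      (g) : A
    (p (g) (g)) : A
  (u (q (g) (g)) (h (s) (g)) (p (g) (g))) : A
      (s) : B
      (s) : B
    (r (s) (s)) : A
      (g) : A
      (g) : A
    (p (g) (g)) : A
  (q (r (s) (s)) (p (g) (g))) : A
(p (u (q (g) (g)) (h (s) (g)) (p (g) (g))) (q (r (s) (s)) (p (g) (g)))) : A

well-sorted; sort = A


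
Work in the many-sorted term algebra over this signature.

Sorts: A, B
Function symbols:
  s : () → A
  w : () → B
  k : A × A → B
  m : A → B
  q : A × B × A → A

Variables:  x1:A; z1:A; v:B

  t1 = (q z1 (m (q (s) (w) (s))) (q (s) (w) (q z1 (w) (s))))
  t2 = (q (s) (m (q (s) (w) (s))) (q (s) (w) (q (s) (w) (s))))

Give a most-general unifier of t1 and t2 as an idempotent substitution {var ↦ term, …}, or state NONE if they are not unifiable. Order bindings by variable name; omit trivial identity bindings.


{z1 ↦ (s)}


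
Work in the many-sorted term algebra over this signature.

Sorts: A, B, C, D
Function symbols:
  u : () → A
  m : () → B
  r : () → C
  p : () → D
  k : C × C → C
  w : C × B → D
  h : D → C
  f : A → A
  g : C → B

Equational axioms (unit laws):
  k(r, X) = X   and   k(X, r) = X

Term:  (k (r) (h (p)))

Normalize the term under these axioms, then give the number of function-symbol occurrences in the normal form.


size = 2

1. (k (r) (h (p)))  →  (h (p))
normal form: (h (p))


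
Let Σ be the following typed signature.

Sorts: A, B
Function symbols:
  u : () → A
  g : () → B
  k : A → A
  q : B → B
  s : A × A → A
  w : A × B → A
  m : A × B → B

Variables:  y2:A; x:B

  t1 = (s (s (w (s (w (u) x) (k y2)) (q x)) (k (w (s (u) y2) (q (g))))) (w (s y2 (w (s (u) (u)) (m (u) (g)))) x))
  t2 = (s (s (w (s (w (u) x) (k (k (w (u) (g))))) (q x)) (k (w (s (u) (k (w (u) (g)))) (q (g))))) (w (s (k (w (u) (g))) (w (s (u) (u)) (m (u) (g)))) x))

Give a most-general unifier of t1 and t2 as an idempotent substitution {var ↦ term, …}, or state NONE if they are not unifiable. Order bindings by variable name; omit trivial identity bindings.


{y2 ↦ (k (w (u) (g)))}


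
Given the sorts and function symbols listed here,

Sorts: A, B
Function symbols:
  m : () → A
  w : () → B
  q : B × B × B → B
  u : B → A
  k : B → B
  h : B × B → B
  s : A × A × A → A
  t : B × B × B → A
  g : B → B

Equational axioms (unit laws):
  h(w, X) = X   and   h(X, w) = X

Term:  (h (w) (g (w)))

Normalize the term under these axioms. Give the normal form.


normal form = (g (w))

1. (h (w) (g (w)))  →  (g (w))


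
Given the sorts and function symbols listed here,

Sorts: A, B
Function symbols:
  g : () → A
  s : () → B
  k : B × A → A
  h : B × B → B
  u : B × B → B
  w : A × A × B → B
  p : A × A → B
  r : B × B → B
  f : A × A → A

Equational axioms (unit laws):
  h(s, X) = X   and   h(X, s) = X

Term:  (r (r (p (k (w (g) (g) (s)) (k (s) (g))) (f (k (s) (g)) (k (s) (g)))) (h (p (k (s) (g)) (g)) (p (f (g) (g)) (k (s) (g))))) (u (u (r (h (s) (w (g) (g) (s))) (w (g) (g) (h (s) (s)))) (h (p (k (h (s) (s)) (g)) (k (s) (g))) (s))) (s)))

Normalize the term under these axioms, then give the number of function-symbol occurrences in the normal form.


1. (r (r (p (k (w (g) (g) (s)) (k (s) (g))) (f (k (s) (g)) (k (s) (g)))) (h (p (k (s) (g)) (g)) (p (f (g) (g)) (k (s) (g))))) (u (u (r (h (s) (w (g) (g) (s))) (w (g) (g) (h (s) (s)))) (h (p (k (h (s) (s)) (g)) (k (s) (g))) (s))) (s)))  →  (r (r (p (k (w (g) (g) (s)) (k (s) (g))) (f (k (s) (g)) (k (s) (g)))) (h (p (k (s) (g)) (g)) (p (f (g) (g)) (k (s) (g))))) (u (u (r (w (g) (g) (s)) (w (g) (g) (h (s) (s)))) (h (p (k (h (s) (s)) (g)) (k (s) (g))) (s))) (s)))
2. (r (r (p (k (w (g) (g) (s)) (k (s) (g))) (f (k (s) (g)) (k (s) (g)))) (h (p (k (s) (g)) (g)) (p (f (g) (g)) (k (s) (g))))) (u (u (r (w (g) (g) (s)) (w (g) (g) (h (s) (s)))) (h (p (k (h (s) (s)) (g)) (k (s) (g))) (s))) (s)))  →  (r (r (p (k (w (g) (g) (s)) (k (s) (g))) (f (k (s) (g)) (k (s) (g)))) (h (p (k (s) (g)) (g)) (p (f (g) (g)) (k (s) (g))))) (u (u (r (w (g) (g) (s)) (w (g) (g) (s))) (h (p (k (h (s) (s)) (g)) (k (s) (g))) (s))) (s)))
3. (r (r (p (k (w (g) (g) (s)) (k (s) (g))) (f (k (s) (g)) (k (s) (g)))) (h (p (k (s) (g)) (g)) (p (f (g) (g)) (k (s) (g))))) (u (u (r (w (g) (g) (s)) (w (g) (g) (s))) (h (p (k (h (s) (s)) (g)) (k (s) (g))) (s))) (s)))  →  (r (r (p (k (w (g) (g) (s)) (k (s) (g))) (f (k (s) (g)) (k (s) (g)))) (h (p (k (s) (g)) (g)) (p (f (g) (g)) (k (s) (g))))) (u (u (r (w (g) (g) (s)) (w (g) (g) (s))) (p (k (h (s) (s)) (g)) (k (s) (g)))) (s)))
4. (r (r (p (k (w (g) (g) (s)) (k (s) (g))) (f (k (s) (g)) (k (s) (g)))) (h (p (k (s) (g)) (g)) (p (f (g) (g)) (k (s) (g))))) (u (u (r (w (g) (g) (s)) (w (g) (g) (s))) (p (k (h (s) (s)) (g)) (k (s) (g)))) (s)))  →  (r (r (p (k (w (g) (g) (s)) (k (s) (g))) (f (k (s) (g)) (k (s) (g)))) (h (p (k (s) (g)) (g)) (p (f (g) (g)) (k (s) (g))))) (u (u (r (w (g) (g) (s)) (w (g) (g) (s))) (p (k (s) (g)) (k (s) (g)))) (s)))
normal form: (r (r (p (k (w (g) (g) (s)) (k (s) (g))) (f (k (s) (g)) (k (s) (g)))) (h (p (k (s) (g)) (g)) (p (f (g) (g)) (k (s) (g))))) (u (u (r (w (g) (g) (s)) (w (g) (g) (s))) (p (k (s) (g)) (k (s) (g)))) (s)))

size = 50


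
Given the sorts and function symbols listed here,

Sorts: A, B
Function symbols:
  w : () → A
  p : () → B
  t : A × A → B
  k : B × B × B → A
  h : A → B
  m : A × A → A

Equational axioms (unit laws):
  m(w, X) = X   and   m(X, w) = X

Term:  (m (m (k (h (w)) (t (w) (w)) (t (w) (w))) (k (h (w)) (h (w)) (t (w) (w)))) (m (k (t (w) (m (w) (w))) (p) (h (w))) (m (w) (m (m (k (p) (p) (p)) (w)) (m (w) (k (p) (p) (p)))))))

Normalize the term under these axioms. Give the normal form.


1. (m (m (k (h (w)) (t (w) (w)) (t (w) (w))) (k (h (w)) (h (w)) (t (w) (w)))) (m (k (t (w) (m (w) (w))) (p) (h (w))) (m (w) (m (m (k (p) (p) (p)) (w)) (m (w) (k (p) (p) (p)))))))  →  (m (m (k (h (w)) (t (w) (w)) (t (w) (w))) (k (h (w)) (h (w)) (t (w) (w)))) (m (k (t (w) (w)) (p) (h (w))) (m (w) (m (m (k (p) (p) (p)) (w)) (m (w) (k (p) (p) (p)))))))
2. (m (m (k (h (w)) (t (w) (w)) (t (w) (w))) (k (h (w)) (h (w)) (t (w) (w)))) (m (k (t (w) (w)) (p) (h (w))) (m (w) (m (m (k (p) (p) (p)) (w)) (m (w) (k (p) (p) (p)))))))  →  (m (m (k (h (w)) (t (w) (w)) (t (w) (w))) (k (h (w)) (h (w)) (t (w) (w)))) (m (k (t (w) (w)) (p) (h (w))) (m (m (k (p) (p) (p)) (w)) (m (w) (k (p) (p) (p))))))
3. (m (m (k (h (w)) (t (w) (w)) (t (w) (w))) (k (h (w)) (h (w)) (t (w) (w)))) (m (k (t (w) (w)) (p) (h (w))) (m (m (k (p) (p) (p)) (w)) (m (w) (k (p) (p) (p))))))  →  (m (m (k (h (w)) (t (w) (w)) (t (w) (w))) (k (h (w)) (h (w)) (t (w) (w)))) (m (k (t (w) (w)) (p) (h (w))) (m (k (p) (p) (p)) (m (w) (k (p) (p) (p))))))
4. (m (m (k (h (w)) (t (w) (w)) (t (w) (w))) (k (h (w)) (h (w)) (t (w) (w)))) (m (k (t (w) (w)) (p) (h (w))) (m (k (p) (p) (p)) (m (w) (k (p) (p) (p))))))  →  (m (m (k (h (w)) (t (w) (w)) (t (w) (w))) (k (h (w)) (h (w)) (t (w) (w)))) (m (k (t (w) (w)) (p) (h (w))) (m (k (p) (p) (p)) (k (p) (p) (p)))))

normal form = (m (m (k (h (w)) (t (w) (w)) (t (w) (w))) (k (h (w)) (h (w)) (t (w) (w)))) (m (k (t (w) (w)) (p) (h (w))) (m (k (p) (p) (p)) (k (p) (p) (p)))))
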